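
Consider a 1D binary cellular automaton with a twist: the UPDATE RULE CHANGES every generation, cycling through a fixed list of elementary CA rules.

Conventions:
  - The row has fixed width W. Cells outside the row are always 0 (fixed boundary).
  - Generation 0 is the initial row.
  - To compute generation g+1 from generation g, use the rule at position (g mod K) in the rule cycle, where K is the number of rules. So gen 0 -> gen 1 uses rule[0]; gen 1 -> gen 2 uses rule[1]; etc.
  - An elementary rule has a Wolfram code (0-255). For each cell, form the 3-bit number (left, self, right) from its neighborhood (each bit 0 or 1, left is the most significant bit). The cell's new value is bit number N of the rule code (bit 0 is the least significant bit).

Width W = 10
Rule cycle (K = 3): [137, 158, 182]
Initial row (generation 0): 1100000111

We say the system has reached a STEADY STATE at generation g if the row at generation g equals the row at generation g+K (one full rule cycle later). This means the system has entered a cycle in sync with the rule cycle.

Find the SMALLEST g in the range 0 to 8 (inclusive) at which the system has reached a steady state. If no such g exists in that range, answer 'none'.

Gen 0: 1100000111
Gen 1 (rule 137): 1001110110
Gen 2 (rule 158): 1111100101
Gen 3 (rule 182): 0111011111
Gen 4 (rule 137): 0110011110
Gen 5 (rule 158): 1101111101
Gen 6 (rule 182): 0010111011
Gen 7 (rule 137): 1000110010
Gen 8 (rule 158): 1101101111
Gen 9 (rule 182): 0010010110
Gen 10 (rule 137): 1000000100
Gen 11 (rule 158): 1100001110

Answer: none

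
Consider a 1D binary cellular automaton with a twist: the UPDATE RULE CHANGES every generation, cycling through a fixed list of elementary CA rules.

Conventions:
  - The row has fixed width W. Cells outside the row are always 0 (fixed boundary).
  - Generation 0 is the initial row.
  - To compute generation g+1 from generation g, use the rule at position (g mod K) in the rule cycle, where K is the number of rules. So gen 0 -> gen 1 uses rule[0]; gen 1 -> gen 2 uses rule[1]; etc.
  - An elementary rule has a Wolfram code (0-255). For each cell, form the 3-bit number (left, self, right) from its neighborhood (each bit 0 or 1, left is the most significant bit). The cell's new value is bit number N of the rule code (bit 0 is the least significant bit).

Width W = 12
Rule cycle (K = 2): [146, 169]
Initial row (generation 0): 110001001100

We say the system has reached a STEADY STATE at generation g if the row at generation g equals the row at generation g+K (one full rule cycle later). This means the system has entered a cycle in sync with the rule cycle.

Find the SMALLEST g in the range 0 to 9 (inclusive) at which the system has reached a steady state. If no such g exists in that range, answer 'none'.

Answer: none

Derivation:
Gen 0: 110001001100
Gen 1 (rule 146): 001010110010
Gen 2 (rule 169): 100101100000
Gen 3 (rule 146): 011000010000
Gen 4 (rule 169): 010011000111
Gen 5 (rule 146): 101100101010
Gen 6 (rule 169): 011000010100
Gen 7 (rule 146): 100100100010
Gen 8 (rule 169): 000000001000
Gen 9 (rule 146): 000000010100
Gen 10 (rule 169): 111111001001
Gen 11 (rule 146): 011110110110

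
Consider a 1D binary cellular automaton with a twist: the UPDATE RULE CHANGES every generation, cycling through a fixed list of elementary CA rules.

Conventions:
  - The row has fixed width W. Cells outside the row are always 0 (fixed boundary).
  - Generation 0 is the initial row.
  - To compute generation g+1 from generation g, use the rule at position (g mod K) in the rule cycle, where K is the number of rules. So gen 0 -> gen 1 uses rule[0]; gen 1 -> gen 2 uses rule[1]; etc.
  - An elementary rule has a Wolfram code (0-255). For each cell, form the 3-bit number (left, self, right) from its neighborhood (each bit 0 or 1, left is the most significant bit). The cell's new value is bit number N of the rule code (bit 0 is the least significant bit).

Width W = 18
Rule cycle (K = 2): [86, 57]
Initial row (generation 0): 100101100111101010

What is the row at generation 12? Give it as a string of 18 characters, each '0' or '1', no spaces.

Gen 0: 100101100111101010
Gen 1 (rule 86): 111100111000101011
Gen 2 (rule 57): 100010100110010110
Gen 3 (rule 86): 110110111011110011
Gen 4 (rule 57): 101101100110001010
Gen 5 (rule 86): 100100111011011011
Gen 6 (rule 57): 010010100110110110
Gen 7 (rule 86): 111110111010010011
Gen 8 (rule 57): 100001100101001010
Gen 9 (rule 86): 110010111101111011
Gen 10 (rule 57): 101001100011000110
Gen 11 (rule 86): 101110110101101011
Gen 12 (rule 57): 011001101011010110

Answer: 011001101011010110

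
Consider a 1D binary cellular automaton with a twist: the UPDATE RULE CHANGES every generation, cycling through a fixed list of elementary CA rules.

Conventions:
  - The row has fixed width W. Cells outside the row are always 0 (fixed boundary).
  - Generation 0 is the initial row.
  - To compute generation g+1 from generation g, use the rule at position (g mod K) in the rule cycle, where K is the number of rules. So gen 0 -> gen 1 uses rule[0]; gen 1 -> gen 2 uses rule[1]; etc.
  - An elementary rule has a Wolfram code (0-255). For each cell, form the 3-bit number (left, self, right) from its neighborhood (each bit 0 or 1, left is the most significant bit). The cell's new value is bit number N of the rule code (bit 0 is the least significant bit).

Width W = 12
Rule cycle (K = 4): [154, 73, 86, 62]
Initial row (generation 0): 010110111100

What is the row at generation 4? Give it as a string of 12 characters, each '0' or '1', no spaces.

Answer: 000011011010

Derivation:
Gen 0: 010110111100
Gen 1 (rule 154): 100100111010
Gen 2 (rule 73): 000000101000
Gen 3 (rule 86): 000001101100
Gen 4 (rule 62): 000011011010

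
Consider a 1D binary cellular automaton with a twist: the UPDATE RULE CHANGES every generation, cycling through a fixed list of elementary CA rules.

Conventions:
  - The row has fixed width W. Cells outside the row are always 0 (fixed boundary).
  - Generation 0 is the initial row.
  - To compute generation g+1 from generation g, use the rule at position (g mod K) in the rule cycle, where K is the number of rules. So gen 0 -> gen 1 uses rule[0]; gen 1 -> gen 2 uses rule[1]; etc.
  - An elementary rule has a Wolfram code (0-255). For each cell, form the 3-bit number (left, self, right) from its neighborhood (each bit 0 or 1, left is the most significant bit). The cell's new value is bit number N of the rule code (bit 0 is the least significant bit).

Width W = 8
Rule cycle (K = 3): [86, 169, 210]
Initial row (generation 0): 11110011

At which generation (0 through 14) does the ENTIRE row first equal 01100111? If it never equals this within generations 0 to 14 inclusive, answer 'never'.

Gen 0: 11110011
Gen 1 (rule 86): 00011101
Gen 2 (rule 169): 11011010
Gen 3 (rule 210): 01001001
Gen 4 (rule 86): 11111111
Gen 5 (rule 169): 11111110
Gen 6 (rule 210): 01111111
Gen 7 (rule 86): 10000001
Gen 8 (rule 169): 00111100
Gen 9 (rule 210): 01011110
Gen 10 (rule 86): 11000011
Gen 11 (rule 169): 10011010
Gen 12 (rule 210): 01101001
Gen 13 (rule 86): 10101111
Gen 14 (rule 169): 01011110

Answer: never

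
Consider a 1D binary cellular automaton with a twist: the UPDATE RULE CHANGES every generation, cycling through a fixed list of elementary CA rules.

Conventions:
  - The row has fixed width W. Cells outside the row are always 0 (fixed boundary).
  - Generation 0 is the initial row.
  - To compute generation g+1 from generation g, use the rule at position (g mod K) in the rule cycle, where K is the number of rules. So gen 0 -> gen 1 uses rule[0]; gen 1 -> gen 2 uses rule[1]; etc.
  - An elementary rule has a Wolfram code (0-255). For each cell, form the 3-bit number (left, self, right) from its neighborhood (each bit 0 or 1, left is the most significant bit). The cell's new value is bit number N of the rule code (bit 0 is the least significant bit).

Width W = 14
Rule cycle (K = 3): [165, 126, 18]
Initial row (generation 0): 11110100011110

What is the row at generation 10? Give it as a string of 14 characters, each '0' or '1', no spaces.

Gen 0: 11110100011110
Gen 1 (rule 165): 01101101001100
Gen 2 (rule 126): 11111111111110
Gen 3 (rule 18): 00000000000001
Gen 4 (rule 165): 11111111111101
Gen 5 (rule 126): 10000000000111
Gen 6 (rule 18): 01000000001000
Gen 7 (rule 165): 01011111101011
Gen 8 (rule 126): 11110000111111
Gen 9 (rule 18): 00001001000000
Gen 10 (rule 165): 11101001011111

Answer: 11101001011111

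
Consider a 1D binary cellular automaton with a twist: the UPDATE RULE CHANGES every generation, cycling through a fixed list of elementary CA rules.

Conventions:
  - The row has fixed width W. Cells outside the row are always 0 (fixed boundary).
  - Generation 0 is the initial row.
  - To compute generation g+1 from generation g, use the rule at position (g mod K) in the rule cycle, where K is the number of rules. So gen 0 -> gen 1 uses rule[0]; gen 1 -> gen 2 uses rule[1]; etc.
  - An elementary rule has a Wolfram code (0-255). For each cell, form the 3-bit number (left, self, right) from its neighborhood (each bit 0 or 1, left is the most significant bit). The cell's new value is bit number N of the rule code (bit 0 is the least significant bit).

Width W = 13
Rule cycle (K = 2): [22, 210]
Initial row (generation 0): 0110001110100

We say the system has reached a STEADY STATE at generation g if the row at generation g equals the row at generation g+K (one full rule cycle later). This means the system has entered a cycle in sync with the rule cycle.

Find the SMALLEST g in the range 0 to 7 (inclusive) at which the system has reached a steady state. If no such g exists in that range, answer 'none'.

Answer: none

Derivation:
Gen 0: 0110001110100
Gen 1 (rule 22): 1001010000110
Gen 2 (rule 210): 0110001001011
Gen 3 (rule 22): 1001011111000
Gen 4 (rule 210): 0110001111100
Gen 5 (rule 22): 1001010000010
Gen 6 (rule 210): 0110001000101
Gen 7 (rule 22): 1001011101101
Gen 8 (rule 210): 0110001100100
Gen 9 (rule 22): 1001010011110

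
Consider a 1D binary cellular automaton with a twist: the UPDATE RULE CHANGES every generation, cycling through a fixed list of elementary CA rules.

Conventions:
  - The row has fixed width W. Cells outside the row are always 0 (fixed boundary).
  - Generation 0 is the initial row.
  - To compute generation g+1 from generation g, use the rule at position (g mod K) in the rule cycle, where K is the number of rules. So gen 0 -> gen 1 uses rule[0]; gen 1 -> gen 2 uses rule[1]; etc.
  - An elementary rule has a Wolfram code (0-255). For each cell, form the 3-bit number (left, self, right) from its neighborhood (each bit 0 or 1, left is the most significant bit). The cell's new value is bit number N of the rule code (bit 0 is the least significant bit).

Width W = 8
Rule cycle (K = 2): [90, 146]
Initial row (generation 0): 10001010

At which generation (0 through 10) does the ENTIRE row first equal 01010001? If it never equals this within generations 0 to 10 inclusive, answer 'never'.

Gen 0: 10001010
Gen 1 (rule 90): 01010001
Gen 2 (rule 146): 10001010
Gen 3 (rule 90): 01010001
Gen 4 (rule 146): 10001010
Gen 5 (rule 90): 01010001
Gen 6 (rule 146): 10001010
Gen 7 (rule 90): 01010001
Gen 8 (rule 146): 10001010
Gen 9 (rule 90): 01010001
Gen 10 (rule 146): 10001010

Answer: 1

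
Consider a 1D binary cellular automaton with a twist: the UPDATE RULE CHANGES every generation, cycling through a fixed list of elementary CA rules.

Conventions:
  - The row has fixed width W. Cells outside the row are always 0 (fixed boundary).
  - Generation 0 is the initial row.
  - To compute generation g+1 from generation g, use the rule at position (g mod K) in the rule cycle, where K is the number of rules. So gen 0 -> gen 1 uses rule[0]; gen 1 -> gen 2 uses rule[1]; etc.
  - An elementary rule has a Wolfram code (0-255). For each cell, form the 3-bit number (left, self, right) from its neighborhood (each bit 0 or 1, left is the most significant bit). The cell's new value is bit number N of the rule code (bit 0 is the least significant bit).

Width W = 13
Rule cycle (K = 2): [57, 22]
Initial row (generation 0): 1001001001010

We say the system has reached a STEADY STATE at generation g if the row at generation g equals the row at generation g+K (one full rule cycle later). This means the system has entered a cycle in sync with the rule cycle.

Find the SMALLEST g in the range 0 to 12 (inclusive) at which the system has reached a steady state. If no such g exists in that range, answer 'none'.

Answer: none

Derivation:
Gen 0: 1001001001010
Gen 1 (rule 57): 0100100100101
Gen 2 (rule 22): 1111111111101
Gen 3 (rule 57): 1000000000010
Gen 4 (rule 22): 1100000000111
Gen 5 (rule 57): 1011111110100
Gen 6 (rule 22): 1000000000110
Gen 7 (rule 57): 0111111110101
Gen 8 (rule 22): 1000000000101
Gen 9 (rule 57): 0111111110010
Gen 10 (rule 22): 1000000001111
Gen 11 (rule 57): 0111111101000
Gen 12 (rule 22): 1000000001100
Gen 13 (rule 57): 0111111101011
Gen 14 (rule 22): 1000000001000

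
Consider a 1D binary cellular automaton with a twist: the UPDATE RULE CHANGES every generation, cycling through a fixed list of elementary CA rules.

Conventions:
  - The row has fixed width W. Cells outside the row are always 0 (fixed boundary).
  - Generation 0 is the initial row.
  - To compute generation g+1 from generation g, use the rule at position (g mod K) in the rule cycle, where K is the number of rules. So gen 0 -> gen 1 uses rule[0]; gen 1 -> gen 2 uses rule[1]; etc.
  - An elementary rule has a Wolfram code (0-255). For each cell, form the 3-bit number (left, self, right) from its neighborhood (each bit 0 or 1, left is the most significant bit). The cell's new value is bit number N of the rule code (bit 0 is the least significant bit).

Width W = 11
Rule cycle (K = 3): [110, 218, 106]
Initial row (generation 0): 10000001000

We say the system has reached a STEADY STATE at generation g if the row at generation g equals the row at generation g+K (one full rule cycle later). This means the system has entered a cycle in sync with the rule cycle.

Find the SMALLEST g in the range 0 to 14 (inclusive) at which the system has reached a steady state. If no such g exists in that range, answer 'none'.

Answer: none

Derivation:
Gen 0: 10000001000
Gen 1 (rule 110): 10000011000
Gen 2 (rule 218): 01000111100
Gen 3 (rule 106): 10001100100
Gen 4 (rule 110): 10011101100
Gen 5 (rule 218): 01111101110
Gen 6 (rule 106): 11000111010
Gen 7 (rule 110): 11001101110
Gen 8 (rule 218): 11111101111
Gen 9 (rule 106): 10000111001
Gen 10 (rule 110): 10001101011
Gen 11 (rule 218): 01011100011
Gen 12 (rule 106): 10110100111
Gen 13 (rule 110): 11111101101
Gen 14 (rule 218): 11111101100
Gen 15 (rule 106): 10000111100
Gen 16 (rule 110): 10001100100
Gen 17 (rule 218): 01011111010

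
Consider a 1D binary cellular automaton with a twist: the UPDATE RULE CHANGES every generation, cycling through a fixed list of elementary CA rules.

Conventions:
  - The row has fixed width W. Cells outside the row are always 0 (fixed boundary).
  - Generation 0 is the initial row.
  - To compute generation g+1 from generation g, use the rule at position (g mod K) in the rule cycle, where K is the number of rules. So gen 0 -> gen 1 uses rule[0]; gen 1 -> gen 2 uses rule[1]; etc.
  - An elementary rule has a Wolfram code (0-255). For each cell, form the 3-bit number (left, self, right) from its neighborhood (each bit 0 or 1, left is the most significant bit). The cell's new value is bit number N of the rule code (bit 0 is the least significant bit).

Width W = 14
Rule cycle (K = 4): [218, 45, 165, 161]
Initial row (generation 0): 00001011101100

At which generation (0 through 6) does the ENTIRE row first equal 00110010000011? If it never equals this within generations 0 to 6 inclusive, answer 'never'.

Gen 0: 00001011101100
Gen 1 (rule 218): 00010011101110
Gen 2 (rule 45): 11010010011000
Gen 3 (rule 165): 00110010000011
Gen 4 (rule 161): 10000000111000
Gen 5 (rule 218): 01000001111100
Gen 6 (rule 45): 01011101000001

Answer: 3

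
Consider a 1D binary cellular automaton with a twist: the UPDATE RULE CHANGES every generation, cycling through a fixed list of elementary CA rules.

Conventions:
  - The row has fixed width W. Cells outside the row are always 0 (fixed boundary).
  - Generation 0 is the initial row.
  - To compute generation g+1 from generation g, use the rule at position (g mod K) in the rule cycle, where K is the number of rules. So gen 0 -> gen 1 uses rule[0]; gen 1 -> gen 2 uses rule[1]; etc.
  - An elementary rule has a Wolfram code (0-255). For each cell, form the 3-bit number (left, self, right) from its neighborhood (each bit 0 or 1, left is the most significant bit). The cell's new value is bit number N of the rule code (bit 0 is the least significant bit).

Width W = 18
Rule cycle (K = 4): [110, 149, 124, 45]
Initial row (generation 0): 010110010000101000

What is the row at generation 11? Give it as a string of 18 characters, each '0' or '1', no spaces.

Answer: 010001111100110111

Derivation:
Gen 0: 010110010000101000
Gen 1 (rule 110): 111110110001111000
Gen 2 (rule 149): 011100001100110111
Gen 3 (rule 124): 010110001110111101
Gen 4 (rule 45): 011100101001100011
Gen 5 (rule 110): 110101111011100111
Gen 6 (rule 149): 000100110001010010
Gen 7 (rule 124): 000110111001111011
Gen 8 (rule 45): 110101100001000110
Gen 9 (rule 110): 111111100011001110
Gen 10 (rule 149): 011111011000100101
Gen 11 (rule 124): 010001111100110111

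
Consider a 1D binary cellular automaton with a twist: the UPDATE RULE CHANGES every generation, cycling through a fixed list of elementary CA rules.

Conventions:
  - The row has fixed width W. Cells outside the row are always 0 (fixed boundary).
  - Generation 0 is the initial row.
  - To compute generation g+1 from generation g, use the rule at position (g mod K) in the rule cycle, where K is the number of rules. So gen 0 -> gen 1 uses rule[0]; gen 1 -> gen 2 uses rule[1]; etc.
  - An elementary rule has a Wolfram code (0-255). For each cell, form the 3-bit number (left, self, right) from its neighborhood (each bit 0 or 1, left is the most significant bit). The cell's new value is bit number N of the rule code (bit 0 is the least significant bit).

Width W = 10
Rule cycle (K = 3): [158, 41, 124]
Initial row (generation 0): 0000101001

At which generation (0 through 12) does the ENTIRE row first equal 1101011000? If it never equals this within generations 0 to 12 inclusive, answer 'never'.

Gen 0: 0000101001
Gen 1 (rule 158): 0001101111
Gen 2 (rule 41): 1101011000
Gen 3 (rule 124): 1111111100
Gen 4 (rule 158): 1111111010
Gen 5 (rule 41): 1000000100
Gen 6 (rule 124): 1100000110
Gen 7 (rule 158): 1010001101
Gen 8 (rule 41): 0100101010
Gen 9 (rule 124): 0110111111
Gen 10 (rule 158): 1100111110
Gen 11 (rule 41): 1000100000
Gen 12 (rule 124): 1100110000

Answer: 2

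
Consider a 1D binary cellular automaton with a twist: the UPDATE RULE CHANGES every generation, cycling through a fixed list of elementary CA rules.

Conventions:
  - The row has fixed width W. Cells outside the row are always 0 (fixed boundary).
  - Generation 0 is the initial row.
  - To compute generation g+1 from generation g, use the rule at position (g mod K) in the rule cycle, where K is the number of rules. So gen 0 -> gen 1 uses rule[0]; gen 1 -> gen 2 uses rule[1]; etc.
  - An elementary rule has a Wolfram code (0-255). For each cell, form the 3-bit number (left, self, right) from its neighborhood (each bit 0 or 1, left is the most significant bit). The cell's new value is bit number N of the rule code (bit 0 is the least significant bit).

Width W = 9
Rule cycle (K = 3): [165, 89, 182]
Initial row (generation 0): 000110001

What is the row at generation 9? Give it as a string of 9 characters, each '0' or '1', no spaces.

Answer: 110101000

Derivation:
Gen 0: 000110001
Gen 1 (rule 165): 110000101
Gen 2 (rule 89): 111110000
Gen 3 (rule 182): 011101000
Gen 4 (rule 165): 001011011
Gen 5 (rule 89): 100011011
Gen 6 (rule 182): 110100100
Gen 7 (rule 165): 001100101
Gen 8 (rule 89): 101110000
Gen 9 (rule 182): 110101000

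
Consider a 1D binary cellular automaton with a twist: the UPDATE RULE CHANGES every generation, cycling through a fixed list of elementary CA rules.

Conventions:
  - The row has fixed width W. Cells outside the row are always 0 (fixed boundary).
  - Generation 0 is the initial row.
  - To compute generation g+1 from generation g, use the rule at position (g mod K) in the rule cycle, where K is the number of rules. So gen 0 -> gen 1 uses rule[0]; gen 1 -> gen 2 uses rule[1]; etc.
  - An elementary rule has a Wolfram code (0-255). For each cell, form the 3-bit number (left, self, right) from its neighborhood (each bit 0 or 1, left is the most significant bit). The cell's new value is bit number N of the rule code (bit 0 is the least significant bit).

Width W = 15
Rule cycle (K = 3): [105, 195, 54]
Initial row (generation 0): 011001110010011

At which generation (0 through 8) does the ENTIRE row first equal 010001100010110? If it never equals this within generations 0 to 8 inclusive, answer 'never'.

Gen 0: 011001110010011
Gen 1 (rule 105): 011001010000011
Gen 2 (rule 195): 101010000111101
Gen 3 (rule 54): 111111001000011
Gen 4 (rule 105): 100001000011011
Gen 5 (rule 195): 001110011101001
Gen 6 (rule 54): 010001100011111
Gen 7 (rule 105): 000101101010001
Gen 8 (rule 195): 111000100000110

Answer: never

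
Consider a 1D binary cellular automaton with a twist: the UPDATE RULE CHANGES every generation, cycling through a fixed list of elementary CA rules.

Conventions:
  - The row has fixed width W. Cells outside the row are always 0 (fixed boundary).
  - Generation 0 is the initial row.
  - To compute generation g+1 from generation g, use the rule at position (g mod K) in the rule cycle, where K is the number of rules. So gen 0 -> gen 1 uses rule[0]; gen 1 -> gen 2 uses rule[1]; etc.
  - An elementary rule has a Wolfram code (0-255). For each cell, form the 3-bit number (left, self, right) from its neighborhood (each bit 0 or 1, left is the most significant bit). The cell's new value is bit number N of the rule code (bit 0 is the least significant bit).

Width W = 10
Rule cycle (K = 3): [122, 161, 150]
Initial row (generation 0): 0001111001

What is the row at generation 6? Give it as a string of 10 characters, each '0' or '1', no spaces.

Answer: 1110001110

Derivation:
Gen 0: 0001111001
Gen 1 (rule 122): 0011001110
Gen 2 (rule 161): 1000000100
Gen 3 (rule 150): 1100001110
Gen 4 (rule 122): 1110011011
Gen 5 (rule 161): 0100000100
Gen 6 (rule 150): 1110001110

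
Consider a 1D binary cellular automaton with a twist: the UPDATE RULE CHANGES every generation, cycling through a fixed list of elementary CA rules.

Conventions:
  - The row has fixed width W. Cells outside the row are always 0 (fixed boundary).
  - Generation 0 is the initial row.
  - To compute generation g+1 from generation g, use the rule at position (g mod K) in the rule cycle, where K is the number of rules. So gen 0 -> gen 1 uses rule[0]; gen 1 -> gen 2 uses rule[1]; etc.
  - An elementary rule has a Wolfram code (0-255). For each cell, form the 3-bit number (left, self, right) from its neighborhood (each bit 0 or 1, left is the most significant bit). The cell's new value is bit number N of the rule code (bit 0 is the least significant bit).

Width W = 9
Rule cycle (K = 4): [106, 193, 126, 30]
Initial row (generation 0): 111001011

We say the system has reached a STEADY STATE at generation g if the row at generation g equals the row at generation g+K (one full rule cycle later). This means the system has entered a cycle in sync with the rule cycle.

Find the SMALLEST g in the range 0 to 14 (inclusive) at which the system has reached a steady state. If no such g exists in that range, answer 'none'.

Gen 0: 111001011
Gen 1 (rule 106): 101010111
Gen 2 (rule 193): 000000011
Gen 3 (rule 126): 000000111
Gen 4 (rule 30): 000001100
Gen 5 (rule 106): 000011100
Gen 6 (rule 193): 111001101
Gen 7 (rule 126): 101111111
Gen 8 (rule 30): 101000000
Gen 9 (rule 106): 010000000
Gen 10 (rule 193): 000111111
Gen 11 (rule 126): 001100001
Gen 12 (rule 30): 011010011
Gen 13 (rule 106): 111100111
Gen 14 (rule 193): 011100011
Gen 15 (rule 126): 110110111
Gen 16 (rule 30): 100100100
Gen 17 (rule 106): 001001000
Gen 18 (rule 193): 100000011

Answer: none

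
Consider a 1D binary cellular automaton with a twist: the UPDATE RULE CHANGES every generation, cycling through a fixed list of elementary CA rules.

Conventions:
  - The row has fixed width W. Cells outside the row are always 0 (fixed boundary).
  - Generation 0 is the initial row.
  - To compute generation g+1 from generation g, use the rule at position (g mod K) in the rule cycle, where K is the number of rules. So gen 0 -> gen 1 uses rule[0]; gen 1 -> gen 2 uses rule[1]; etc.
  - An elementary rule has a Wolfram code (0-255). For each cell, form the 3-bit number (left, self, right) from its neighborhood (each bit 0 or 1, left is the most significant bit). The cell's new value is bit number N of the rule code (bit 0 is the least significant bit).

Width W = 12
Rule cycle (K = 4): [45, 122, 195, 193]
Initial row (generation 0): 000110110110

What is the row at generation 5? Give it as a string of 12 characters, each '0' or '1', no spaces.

Answer: 101010100000

Derivation:
Gen 0: 000110110110
Gen 1 (rule 45): 110101101100
Gen 2 (rule 122): 111011111110
Gen 3 (rule 195): 011001111110
Gen 4 (rule 193): 001000111110
Gen 5 (rule 45): 101010100000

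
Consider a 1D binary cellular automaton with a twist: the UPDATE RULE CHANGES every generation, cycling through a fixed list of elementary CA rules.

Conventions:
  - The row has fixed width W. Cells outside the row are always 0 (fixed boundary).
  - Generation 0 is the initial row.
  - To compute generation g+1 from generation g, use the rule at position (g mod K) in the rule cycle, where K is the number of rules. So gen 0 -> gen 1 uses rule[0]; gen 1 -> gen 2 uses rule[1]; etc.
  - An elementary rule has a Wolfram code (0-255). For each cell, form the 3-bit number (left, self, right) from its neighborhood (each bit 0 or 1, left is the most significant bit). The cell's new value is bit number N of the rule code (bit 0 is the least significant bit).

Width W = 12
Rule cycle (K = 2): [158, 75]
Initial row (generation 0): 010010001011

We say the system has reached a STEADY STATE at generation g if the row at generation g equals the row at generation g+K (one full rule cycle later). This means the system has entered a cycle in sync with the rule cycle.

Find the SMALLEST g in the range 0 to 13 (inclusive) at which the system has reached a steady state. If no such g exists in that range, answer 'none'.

Gen 0: 010010001011
Gen 1 (rule 158): 111111011010
Gen 2 (rule 75): 100001011000
Gen 3 (rule 158): 110011010100
Gen 4 (rule 75): 110111000001
Gen 5 (rule 158): 100110100011
Gen 6 (rule 75): 001110001111
Gen 7 (rule 158): 011101011110
Gen 8 (rule 75): 110100010010
Gen 9 (rule 158): 100110111111
Gen 10 (rule 75): 001110100001
Gen 11 (rule 158): 011100110011
Gen 12 (rule 75): 110101110111
Gen 13 (rule 158): 100101100110
Gen 14 (rule 75): 001001101110
Gen 15 (rule 158): 011111001101

Answer: none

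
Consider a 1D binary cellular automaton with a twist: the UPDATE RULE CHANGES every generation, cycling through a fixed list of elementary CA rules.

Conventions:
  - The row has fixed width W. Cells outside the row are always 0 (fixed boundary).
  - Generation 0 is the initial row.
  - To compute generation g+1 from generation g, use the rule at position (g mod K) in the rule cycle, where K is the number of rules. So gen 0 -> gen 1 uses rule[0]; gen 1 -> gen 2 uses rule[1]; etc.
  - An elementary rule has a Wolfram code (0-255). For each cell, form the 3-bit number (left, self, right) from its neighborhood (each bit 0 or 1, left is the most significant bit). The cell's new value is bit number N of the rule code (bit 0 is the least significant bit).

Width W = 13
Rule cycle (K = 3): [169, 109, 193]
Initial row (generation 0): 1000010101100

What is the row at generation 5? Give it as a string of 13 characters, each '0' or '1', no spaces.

Gen 0: 1000010101100
Gen 1 (rule 169): 0011001011001
Gen 2 (rule 109): 1011001111001
Gen 3 (rule 193): 0001000111000
Gen 4 (rule 169): 1100010110011
Gen 5 (rule 109): 1101011110011

Answer: 1101011110011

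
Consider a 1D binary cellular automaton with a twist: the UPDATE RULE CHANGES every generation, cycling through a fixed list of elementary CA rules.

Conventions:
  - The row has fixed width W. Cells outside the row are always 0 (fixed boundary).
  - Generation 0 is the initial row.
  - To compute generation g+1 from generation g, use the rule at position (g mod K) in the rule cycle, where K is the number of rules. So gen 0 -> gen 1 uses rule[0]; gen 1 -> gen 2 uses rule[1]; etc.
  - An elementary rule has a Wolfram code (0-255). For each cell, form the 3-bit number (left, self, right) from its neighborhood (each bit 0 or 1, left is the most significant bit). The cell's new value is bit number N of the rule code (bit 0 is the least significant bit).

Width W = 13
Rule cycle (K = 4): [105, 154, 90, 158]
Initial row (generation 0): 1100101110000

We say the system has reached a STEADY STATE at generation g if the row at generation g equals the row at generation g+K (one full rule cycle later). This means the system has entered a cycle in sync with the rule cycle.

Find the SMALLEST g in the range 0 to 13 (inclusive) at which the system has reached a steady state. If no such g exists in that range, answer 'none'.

Answer: none

Derivation:
Gen 0: 1100101110000
Gen 1 (rule 105): 1100011010111
Gen 2 (rule 154): 1010110000110
Gen 3 (rule 90): 0000111001111
Gen 4 (rule 158): 0001110111110
Gen 5 (rule 105): 1101011100010
Gen 6 (rule 154): 1000011010101
Gen 7 (rule 90): 0100111000000
Gen 8 (rule 158): 1111110100000
Gen 9 (rule 105): 1000011001111
Gen 10 (rule 154): 0100110111110
Gen 11 (rule 90): 1011110100011
Gen 12 (rule 158): 1011100110110
Gen 13 (rule 105): 0110100111110
Gen 14 (rule 154): 1100011111101
Gen 15 (rule 90): 1110110000100
Gen 16 (rule 158): 1100101001110
Gen 17 (rule 105): 1100010001010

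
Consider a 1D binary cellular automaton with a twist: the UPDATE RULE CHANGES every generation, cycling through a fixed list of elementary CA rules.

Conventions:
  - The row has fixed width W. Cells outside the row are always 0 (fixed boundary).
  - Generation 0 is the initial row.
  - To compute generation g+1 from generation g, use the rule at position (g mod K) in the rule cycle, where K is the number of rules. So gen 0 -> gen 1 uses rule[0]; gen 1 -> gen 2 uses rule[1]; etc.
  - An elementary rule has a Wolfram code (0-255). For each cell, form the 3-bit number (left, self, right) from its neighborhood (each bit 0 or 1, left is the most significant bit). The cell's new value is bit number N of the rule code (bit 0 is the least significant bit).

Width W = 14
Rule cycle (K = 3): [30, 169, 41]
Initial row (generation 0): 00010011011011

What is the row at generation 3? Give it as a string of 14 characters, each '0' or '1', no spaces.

Gen 0: 00010011011011
Gen 1 (rule 30): 00111110010010
Gen 2 (rule 169): 10111100000000
Gen 3 (rule 41): 01100001111111

Answer: 01100001111111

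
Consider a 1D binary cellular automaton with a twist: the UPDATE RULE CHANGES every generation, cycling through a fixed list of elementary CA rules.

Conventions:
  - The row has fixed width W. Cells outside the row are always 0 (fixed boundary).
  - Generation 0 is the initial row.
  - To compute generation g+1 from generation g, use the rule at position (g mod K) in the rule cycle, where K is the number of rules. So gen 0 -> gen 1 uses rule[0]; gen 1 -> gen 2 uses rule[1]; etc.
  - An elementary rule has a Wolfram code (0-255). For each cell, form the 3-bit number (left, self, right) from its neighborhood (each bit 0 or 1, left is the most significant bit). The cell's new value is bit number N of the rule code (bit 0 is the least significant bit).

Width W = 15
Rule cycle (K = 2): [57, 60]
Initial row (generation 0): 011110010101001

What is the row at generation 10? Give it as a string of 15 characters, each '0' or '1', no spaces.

Gen 0: 011110010101001
Gen 1 (rule 57): 010001001010100
Gen 2 (rule 60): 011001101111110
Gen 3 (rule 57): 010101011000001
Gen 4 (rule 60): 011111110100001
Gen 5 (rule 57): 010000001011100
Gen 6 (rule 60): 011000001110010
Gen 7 (rule 57): 010111101001001
Gen 8 (rule 60): 011100011101101
Gen 9 (rule 57): 010011010011010
Gen 10 (rule 60): 011010111010111

Answer: 011010111010111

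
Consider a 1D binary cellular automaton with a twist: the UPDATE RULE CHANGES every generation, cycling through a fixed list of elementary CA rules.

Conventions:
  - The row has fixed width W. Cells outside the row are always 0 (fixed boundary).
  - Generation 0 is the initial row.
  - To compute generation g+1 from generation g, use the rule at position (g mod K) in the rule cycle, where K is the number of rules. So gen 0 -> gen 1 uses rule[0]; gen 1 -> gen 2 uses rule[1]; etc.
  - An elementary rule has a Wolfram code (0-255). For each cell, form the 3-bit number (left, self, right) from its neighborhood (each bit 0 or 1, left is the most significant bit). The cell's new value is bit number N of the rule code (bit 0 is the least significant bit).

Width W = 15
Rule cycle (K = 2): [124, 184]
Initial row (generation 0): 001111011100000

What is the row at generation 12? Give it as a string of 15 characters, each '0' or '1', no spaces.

Gen 0: 001111011100000
Gen 1 (rule 124): 001001110110000
Gen 2 (rule 184): 000101101101000
Gen 3 (rule 124): 000111111111100
Gen 4 (rule 184): 000111111111010
Gen 5 (rule 124): 000100000001111
Gen 6 (rule 184): 000010000001110
Gen 7 (rule 124): 000011000001011
Gen 8 (rule 184): 000010100000110
Gen 9 (rule 124): 000011110000111
Gen 10 (rule 184): 000011101000110
Gen 11 (rule 124): 000010111100111
Gen 12 (rule 184): 000001111010110

Answer: 000001111010110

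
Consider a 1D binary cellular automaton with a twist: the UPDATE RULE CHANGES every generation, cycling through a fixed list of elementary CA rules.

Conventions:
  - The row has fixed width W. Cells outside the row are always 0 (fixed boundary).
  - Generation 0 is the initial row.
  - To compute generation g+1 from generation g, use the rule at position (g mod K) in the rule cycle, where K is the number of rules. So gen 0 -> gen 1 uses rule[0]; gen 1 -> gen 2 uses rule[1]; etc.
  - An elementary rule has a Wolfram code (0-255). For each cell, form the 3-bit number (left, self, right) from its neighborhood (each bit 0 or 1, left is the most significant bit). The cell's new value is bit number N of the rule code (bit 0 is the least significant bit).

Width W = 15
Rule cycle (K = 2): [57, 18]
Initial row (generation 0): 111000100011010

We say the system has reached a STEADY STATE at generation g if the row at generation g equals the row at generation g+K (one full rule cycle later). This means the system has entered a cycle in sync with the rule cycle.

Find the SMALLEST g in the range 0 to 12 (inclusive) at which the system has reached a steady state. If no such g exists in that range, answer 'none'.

Answer: 4

Derivation:
Gen 0: 111000100011010
Gen 1 (rule 57): 100110011010101
Gen 2 (rule 18): 011001100000000
Gen 3 (rule 57): 010101011111111
Gen 4 (rule 18): 100000000000000
Gen 5 (rule 57): 011111111111111
Gen 6 (rule 18): 100000000000000
Gen 7 (rule 57): 011111111111111
Gen 8 (rule 18): 100000000000000
Gen 9 (rule 57): 011111111111111
Gen 10 (rule 18): 100000000000000
Gen 11 (rule 57): 011111111111111
Gen 12 (rule 18): 100000000000000
Gen 13 (rule 57): 011111111111111
Gen 14 (rule 18): 100000000000000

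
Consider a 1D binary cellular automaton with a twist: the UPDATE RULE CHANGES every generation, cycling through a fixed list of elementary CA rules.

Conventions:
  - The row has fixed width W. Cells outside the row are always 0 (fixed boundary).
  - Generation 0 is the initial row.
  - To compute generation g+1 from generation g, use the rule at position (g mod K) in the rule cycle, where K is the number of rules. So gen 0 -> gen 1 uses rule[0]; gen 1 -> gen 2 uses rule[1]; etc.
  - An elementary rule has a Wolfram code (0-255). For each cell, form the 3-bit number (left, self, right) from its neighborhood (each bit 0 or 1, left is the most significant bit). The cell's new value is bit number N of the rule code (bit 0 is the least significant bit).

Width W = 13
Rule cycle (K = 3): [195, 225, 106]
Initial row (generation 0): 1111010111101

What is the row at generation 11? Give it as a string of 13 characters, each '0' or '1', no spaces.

Gen 0: 1111010111101
Gen 1 (rule 195): 0111000011100
Gen 2 (rule 225): 0011011001101
Gen 3 (rule 106): 0111111011110
Gen 4 (rule 195): 1011111001110
Gen 5 (rule 225): 0101111000110
Gen 6 (rule 106): 1011001001110
Gen 7 (rule 195): 0001010010110
Gen 8 (rule 225): 1100100001010
Gen 9 (rule 106): 1101000010100
Gen 10 (rule 195): 0100011100001
Gen 11 (rule 225): 0001001101100

Answer: 0001001101100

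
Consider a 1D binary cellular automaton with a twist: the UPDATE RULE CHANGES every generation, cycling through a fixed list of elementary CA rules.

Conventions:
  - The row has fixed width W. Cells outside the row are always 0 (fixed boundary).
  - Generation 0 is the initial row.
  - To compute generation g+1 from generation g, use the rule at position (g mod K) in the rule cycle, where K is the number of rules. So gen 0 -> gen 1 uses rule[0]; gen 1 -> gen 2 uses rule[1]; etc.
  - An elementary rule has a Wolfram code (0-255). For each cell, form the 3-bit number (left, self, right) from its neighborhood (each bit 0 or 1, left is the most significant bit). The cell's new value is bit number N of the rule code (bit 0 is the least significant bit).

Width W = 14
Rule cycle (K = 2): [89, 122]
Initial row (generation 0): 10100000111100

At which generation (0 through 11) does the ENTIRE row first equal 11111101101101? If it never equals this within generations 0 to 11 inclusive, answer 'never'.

Gen 0: 10100000111100
Gen 1 (rule 89): 00011110100111
Gen 2 (rule 122): 00110011011101
Gen 3 (rule 89): 10111011010100
Gen 4 (rule 122): 01101111101010
Gen 5 (rule 89): 01101000100001
Gen 6 (rule 122): 11110101010010
Gen 7 (rule 89): 10010000001001
Gen 8 (rule 122): 01101000010110
Gen 9 (rule 89): 01100111000111
Gen 10 (rule 122): 11111101101101
Gen 11 (rule 89): 10000101101100

Answer: 10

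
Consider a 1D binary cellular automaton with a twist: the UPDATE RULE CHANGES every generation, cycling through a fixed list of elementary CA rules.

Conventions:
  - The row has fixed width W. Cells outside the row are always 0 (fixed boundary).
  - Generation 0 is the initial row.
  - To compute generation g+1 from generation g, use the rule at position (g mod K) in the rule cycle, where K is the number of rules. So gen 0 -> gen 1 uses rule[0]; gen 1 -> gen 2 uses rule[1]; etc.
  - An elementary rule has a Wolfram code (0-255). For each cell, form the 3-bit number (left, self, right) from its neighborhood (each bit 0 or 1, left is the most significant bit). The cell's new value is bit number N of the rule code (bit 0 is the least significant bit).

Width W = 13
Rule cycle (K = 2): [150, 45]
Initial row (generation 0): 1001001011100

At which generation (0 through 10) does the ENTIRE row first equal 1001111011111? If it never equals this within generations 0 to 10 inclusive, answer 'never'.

Answer: 4

Derivation:
Gen 0: 1001001011100
Gen 1 (rule 150): 1111111001010
Gen 2 (rule 45): 1000000001110
Gen 3 (rule 150): 1100000010101
Gen 4 (rule 45): 1001111011111
Gen 5 (rule 150): 1110110001110
Gen 6 (rule 45): 1001100101000
Gen 7 (rule 150): 1110011101100
Gen 8 (rule 45): 1000010011001
Gen 9 (rule 150): 1100111100111
Gen 10 (rule 45): 1000100000100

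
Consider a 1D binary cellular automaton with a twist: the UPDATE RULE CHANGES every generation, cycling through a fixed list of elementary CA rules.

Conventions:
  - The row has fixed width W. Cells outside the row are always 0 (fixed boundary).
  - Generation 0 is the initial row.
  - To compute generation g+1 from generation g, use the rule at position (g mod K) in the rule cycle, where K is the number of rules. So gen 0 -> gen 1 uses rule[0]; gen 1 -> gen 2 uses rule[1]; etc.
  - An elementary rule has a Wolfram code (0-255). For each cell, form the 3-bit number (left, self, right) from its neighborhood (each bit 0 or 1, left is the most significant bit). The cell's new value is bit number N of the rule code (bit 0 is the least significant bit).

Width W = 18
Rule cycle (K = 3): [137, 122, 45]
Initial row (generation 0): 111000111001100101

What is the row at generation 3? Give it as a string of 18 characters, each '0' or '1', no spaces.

Gen 0: 111000111001100101
Gen 1 (rule 137): 110010110001000000
Gen 2 (rule 122): 111101111010100000
Gen 3 (rule 45): 100011000111101111

Answer: 100011000111101111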